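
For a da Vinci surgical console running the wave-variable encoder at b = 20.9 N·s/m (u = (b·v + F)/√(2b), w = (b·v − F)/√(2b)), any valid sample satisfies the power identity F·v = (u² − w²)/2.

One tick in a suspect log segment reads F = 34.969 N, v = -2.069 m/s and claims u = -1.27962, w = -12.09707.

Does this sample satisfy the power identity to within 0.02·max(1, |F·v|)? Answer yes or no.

F·v = 34.969×(-2.069) = -72.3509 W.
(u² − w²)/2 = (1.6374 − 146.3391)/2 = -72.3508 W.
|Δ| = 0.0000;  2% of max(1, |F·v|) = 1.4470.

yes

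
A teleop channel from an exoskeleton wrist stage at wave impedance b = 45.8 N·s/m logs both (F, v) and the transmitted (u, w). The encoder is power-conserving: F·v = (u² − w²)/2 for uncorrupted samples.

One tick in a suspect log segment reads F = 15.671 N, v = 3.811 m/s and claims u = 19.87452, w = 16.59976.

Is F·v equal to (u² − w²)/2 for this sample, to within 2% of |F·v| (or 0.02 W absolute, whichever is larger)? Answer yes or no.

yes

F·v = 15.671×3.811 = 59.7222 W.
(u² − w²)/2 = (394.9965 − 275.5520)/2 = 59.7223 W.
|Δ| = 0.0001;  2% of max(1, |F·v|) = 1.1944.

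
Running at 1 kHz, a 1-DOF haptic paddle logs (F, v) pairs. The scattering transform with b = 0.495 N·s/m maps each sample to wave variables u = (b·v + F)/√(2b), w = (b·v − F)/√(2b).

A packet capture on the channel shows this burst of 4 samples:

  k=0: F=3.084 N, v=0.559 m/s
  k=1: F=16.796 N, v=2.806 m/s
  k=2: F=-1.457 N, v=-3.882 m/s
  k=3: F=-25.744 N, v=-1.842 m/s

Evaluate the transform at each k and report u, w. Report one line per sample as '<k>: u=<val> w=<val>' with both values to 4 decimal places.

k=0: b·v=0.495×0.559=0.2767; √(2b)=0.9950; u=(0.2767+3.084)/0.9950=3.3776, w=(0.2767−3.084)/0.9950=-2.8214
k=1: b·v=0.495×2.806=1.3890; √(2b)=0.9950; u=(1.3890+16.796)/0.9950=18.2766, w=(1.3890−16.796)/0.9950=-15.4846
k=2: b·v=0.495×(-3.882)=-1.9216; √(2b)=0.9950; u=(-1.9216+(-1.457))/0.9950=-3.3956, w=(-1.9216−(-1.457))/0.9950=-0.4669
k=3: b·v=0.495×(-1.842)=-0.9118; √(2b)=0.9950; u=(-0.9118+(-25.744))/0.9950=-26.7901, w=(-0.9118−(-25.744))/0.9950=24.9573

0: u=3.3776 w=-2.8214
1: u=18.2766 w=-15.4846
2: u=-3.3956 w=-0.4669
3: u=-26.7901 w=24.9573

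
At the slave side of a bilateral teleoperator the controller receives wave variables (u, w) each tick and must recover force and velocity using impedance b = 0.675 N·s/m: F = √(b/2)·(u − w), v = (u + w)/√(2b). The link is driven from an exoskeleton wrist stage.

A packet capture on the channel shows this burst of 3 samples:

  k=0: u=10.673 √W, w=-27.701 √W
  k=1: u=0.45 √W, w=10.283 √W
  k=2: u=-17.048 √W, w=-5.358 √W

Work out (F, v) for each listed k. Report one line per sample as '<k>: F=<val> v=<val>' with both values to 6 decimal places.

k=0: u−w=38.374000, u+w=-17.028000; √(b/2)=0.580948, √(2b)=1.161895; F=0.580948×38.374=22.293279, v=-17.028000/1.161895=-14.655369
k=1: u−w=-9.833000, u+w=10.733000; √(b/2)=0.580948, √(2b)=1.161895; F=0.580948×(-9.833)=-5.712457, v=10.733000/1.161895=9.237496
k=2: u−w=-11.690000, u+w=-22.406000; √(b/2)=0.580948, √(2b)=1.161895; F=0.580948×(-11.69)=-6.791276, v=-22.406000/1.161895=-19.284014

0: F=22.293279 v=-14.655369
1: F=-5.712457 v=9.237496
2: F=-6.791276 v=-19.284014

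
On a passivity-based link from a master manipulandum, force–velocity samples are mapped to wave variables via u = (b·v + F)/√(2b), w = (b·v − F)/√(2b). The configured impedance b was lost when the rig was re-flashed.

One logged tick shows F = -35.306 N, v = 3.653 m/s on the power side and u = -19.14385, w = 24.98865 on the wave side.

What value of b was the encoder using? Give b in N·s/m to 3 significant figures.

u + w = 5.8448;  u + w = √(2b)·v, so √(2b) = 5.8448/3.653 = 1.6000.
b = (√(2b))²/2 = 2.5600/2 = 1.2800.
(Check via u − w = 2F/√(2b): u − w = -44.1325, 2F/√(2b) = -44.1325.)

b = 1.28 N·s/m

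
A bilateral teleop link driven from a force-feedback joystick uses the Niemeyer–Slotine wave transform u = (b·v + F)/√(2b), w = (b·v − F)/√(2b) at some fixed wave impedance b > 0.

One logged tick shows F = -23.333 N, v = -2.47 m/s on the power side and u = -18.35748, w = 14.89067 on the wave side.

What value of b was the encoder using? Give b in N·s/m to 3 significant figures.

u + w = -3.46681;  u + w = √(2b)·v, so √(2b) = -3.46681/(-2.47) = 1.40357.
b = (√(2b))²/2 = 1.97000/2 = 0.98500.
(Check via u − w = 2F/√(2b): u − w = -33.24815, 2F/√(2b) = -33.24815.)

b = 0.985 N·s/m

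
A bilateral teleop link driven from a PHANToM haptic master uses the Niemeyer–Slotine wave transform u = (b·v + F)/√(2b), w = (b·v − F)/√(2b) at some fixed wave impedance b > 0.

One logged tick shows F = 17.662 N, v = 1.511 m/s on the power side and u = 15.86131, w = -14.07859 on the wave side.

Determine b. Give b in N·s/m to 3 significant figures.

u + w = 1.7827;  u + w = √(2b)·v, so √(2b) = 1.7827/1.511 = 1.1798.
b = (√(2b))²/2 = 1.3920/2 = 0.6960.
(Check via u − w = 2F/√(2b): u − w = 29.9399, 2F/√(2b) = 29.9400.)

b = 0.696 N·s/m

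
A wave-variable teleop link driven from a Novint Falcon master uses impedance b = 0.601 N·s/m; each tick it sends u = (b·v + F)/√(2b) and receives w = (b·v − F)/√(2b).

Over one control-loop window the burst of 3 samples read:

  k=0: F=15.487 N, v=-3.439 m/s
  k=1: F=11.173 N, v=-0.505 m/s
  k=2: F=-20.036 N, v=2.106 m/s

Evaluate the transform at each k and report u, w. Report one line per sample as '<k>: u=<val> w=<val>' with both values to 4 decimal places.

k=0: b·v=0.601×(-3.439)=-2.0668; √(2b)=1.0964; u=(-2.0668+15.487)/1.0964=12.2407, w=(-2.0668−15.487)/1.0964=-16.0111
k=1: b·v=0.601×(-0.505)=-0.3035; √(2b)=1.0964; u=(-0.3035+11.173)/1.0964=9.9142, w=(-0.3035−11.173)/1.0964=-10.4678
k=2: b·v=0.601×2.106=1.2657; √(2b)=1.0964; u=(1.2657+(-20.036))/1.0964=-17.1206, w=(1.2657−(-20.036))/1.0964=19.4295

0: u=12.2407 w=-16.0111
1: u=9.9142 w=-10.4678
2: u=-17.1206 w=19.4295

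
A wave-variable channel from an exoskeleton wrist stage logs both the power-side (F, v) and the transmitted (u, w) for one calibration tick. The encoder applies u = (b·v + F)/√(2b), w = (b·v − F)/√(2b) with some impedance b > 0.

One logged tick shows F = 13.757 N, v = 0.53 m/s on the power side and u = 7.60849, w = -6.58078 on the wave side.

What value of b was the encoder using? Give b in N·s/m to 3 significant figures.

b = 1.88 N·s/m

u + w = 1.0277;  u + w = √(2b)·v, so √(2b) = 1.0277/0.53 = 1.9391.
b = (√(2b))²/2 = 3.7600/2 = 1.8800.
(Check via u − w = 2F/√(2b): u − w = 14.1893, 2F/√(2b) = 14.1892.)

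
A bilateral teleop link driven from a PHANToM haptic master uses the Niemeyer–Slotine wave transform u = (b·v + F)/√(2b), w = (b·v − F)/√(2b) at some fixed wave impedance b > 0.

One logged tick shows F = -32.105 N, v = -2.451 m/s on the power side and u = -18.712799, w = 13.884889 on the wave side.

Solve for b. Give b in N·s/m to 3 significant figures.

b = 1.94 N·s/m

u + w = -4.827910;  u + w = √(2b)·v, so √(2b) = -4.827910/(-2.451) = 1.969772.
b = (√(2b))²/2 = 3.880000/2 = 1.940000.
(Check via u − w = 2F/√(2b): u − w = -32.597688, 2F/√(2b) = -32.597689.)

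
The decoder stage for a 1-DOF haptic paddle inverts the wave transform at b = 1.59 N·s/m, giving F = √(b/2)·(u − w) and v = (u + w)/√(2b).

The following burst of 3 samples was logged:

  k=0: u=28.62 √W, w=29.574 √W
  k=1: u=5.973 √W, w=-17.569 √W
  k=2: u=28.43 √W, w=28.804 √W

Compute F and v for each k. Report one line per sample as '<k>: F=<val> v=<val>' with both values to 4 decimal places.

0: F=-0.8506 v=32.6336
1: F=20.9907 v=-6.5027
2: F=-0.3335 v=32.0952

k=0: u−w=-0.9540, u+w=58.1940; √(b/2)=0.8916, √(2b)=1.7833; F=0.8916×(-0.954)=-0.8506, v=58.1940/1.7833=32.6336
k=1: u−w=23.5420, u+w=-11.5960; √(b/2)=0.8916, √(2b)=1.7833; F=0.8916×23.542=20.9907, v=-11.5960/1.7833=-6.5027
k=2: u−w=-0.3740, u+w=57.2340; √(b/2)=0.8916, √(2b)=1.7833; F=0.8916×(-0.374)=-0.3335, v=57.2340/1.7833=32.0952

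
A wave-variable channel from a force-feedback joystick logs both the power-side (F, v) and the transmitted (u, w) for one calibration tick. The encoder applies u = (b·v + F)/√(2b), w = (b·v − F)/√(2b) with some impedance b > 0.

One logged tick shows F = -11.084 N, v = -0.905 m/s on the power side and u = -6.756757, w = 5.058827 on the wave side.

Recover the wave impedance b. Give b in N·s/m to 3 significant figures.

u + w = -1.697930;  u + w = √(2b)·v, so √(2b) = -1.697930/(-0.905) = 1.876166.
b = (√(2b))²/2 = 3.519998/2 = 1.759999.
(Check via u − w = 2F/√(2b): u − w = -11.815584, 2F/√(2b) = -11.815587.)

b = 1.76 N·s/m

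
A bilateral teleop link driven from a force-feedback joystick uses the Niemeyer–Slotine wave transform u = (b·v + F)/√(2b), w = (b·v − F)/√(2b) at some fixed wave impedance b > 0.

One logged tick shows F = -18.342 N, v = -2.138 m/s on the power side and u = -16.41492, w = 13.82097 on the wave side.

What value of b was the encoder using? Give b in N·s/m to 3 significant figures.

b = 0.736 N·s/m

u + w = -2.5939;  u + w = √(2b)·v, so √(2b) = -2.5939/(-2.138) = 1.2133.
b = (√(2b))²/2 = 1.4720/2 = 0.7360.
(Check via u − w = 2F/√(2b): u − w = -30.2359, 2F/√(2b) = -30.2359.)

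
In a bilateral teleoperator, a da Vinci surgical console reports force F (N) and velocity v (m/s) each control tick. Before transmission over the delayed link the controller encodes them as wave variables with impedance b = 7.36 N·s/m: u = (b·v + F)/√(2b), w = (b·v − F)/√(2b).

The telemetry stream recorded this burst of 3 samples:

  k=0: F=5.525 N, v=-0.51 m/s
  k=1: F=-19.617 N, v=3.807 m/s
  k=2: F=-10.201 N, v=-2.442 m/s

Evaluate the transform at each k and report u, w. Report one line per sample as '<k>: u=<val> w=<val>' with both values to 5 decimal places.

0: u=0.46170 w=-2.41840
1: u=2.19006 w=12.41613
2: u=-7.34339 w=-2.02575

k=0: b·v=7.36×(-0.51)=-3.75360; √(2b)=3.83667; u=(-3.75360+5.525)/3.83667=0.46170, w=(-3.75360−5.525)/3.83667=-2.41840
k=1: b·v=7.36×3.807=28.01952; √(2b)=3.83667; u=(28.01952+(-19.617))/3.83667=2.19006, w=(28.01952−(-19.617))/3.83667=12.41613
k=2: b·v=7.36×(-2.442)=-17.97312; √(2b)=3.83667; u=(-17.97312+(-10.201))/3.83667=-7.34339, w=(-17.97312−(-10.201))/3.83667=-2.02575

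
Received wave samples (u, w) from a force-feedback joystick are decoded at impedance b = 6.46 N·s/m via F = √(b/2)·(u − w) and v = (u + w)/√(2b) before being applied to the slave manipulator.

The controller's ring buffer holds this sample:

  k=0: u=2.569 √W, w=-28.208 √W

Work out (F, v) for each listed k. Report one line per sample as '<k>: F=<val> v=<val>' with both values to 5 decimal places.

0: F=55.31304 v=-7.13296

k=0: u−w=30.77700, u+w=-25.63900; √(b/2)=1.79722, √(2b)=3.59444; F=1.79722×30.777=55.31304, v=-25.63900/3.59444=-7.13296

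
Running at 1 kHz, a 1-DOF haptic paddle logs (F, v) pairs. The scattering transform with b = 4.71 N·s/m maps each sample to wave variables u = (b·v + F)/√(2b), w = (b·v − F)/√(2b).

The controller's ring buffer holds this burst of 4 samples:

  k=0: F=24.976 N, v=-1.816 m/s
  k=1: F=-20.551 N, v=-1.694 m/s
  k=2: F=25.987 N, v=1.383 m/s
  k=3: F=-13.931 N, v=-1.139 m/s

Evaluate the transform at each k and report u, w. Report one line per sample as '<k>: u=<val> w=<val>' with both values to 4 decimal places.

0: u=5.3508 w=-10.9245
1: u=-9.2955 w=4.0963
2: u=10.5894 w=-6.3447
3: u=-6.2869 w=2.7911

k=0: b·v=4.71×(-1.816)=-8.5534; √(2b)=3.0692; u=(-8.5534+24.976)/3.0692=5.3508, w=(-8.5534−24.976)/3.0692=-10.9245
k=1: b·v=4.71×(-1.694)=-7.9787; √(2b)=3.0692; u=(-7.9787+(-20.551))/3.0692=-9.2955, w=(-7.9787−(-20.551))/3.0692=4.0963
k=2: b·v=4.71×1.383=6.5139; √(2b)=3.0692; u=(6.5139+25.987)/3.0692=10.5894, w=(6.5139−25.987)/3.0692=-6.3447
k=3: b·v=4.71×(-1.139)=-5.3647; √(2b)=3.0692; u=(-5.3647+(-13.931))/3.0692=-6.2869, w=(-5.3647−(-13.931))/3.0692=2.7911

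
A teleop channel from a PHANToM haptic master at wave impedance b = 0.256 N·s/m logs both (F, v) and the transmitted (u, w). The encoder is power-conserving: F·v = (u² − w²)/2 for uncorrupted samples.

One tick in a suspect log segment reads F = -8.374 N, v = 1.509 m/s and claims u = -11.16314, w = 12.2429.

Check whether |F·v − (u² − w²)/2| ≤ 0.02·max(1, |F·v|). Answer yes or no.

F·v = (-8.374)×1.509 = -12.63637 W.
(u² − w²)/2 = (124.61569 − 149.88860)/2 = -12.63645 W.
|Δ| = 0.00009;  2% of max(1, |F·v|) = 0.25273.

yes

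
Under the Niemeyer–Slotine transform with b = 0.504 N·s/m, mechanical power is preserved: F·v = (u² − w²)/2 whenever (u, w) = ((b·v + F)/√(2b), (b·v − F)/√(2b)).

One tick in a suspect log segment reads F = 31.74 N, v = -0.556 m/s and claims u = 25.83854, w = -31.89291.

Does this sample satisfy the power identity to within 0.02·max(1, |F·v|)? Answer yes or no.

F·v = 31.74×(-0.556) = -17.64744 W.
(u² − w²)/2 = (667.63015 − 1017.15771)/2 = -174.76378 W.
|Δ| = 157.11634;  2% of max(1, |F·v|) = 0.35295.

no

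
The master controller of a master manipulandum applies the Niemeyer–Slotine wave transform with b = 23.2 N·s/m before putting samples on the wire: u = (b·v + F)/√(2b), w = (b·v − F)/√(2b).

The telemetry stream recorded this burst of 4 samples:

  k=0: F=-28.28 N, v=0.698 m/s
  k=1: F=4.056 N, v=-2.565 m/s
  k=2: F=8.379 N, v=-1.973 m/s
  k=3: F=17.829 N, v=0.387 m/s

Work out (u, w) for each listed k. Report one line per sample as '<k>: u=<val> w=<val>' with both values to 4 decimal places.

k=0: b·v=23.2×0.698=16.1936; √(2b)=6.8118; u=(16.1936+(-28.28))/6.8118=-1.7743, w=(16.1936−(-28.28))/6.8118=6.5289
k=1: b·v=23.2×(-2.565)=-59.5080; √(2b)=6.8118; u=(-59.5080+4.056)/6.8118=-8.1406, w=(-59.5080−4.056)/6.8118=-9.3315
k=2: b·v=23.2×(-1.973)=-45.7736; √(2b)=6.8118; u=(-45.7736+8.379)/6.8118=-5.4897, w=(-45.7736−8.379)/6.8118=-7.9499
k=3: b·v=23.2×0.387=8.9784; √(2b)=6.8118; u=(8.9784+17.829)/6.8118=3.9355, w=(8.9784−17.829)/6.8118=-1.2993

0: u=-1.7743 w=6.5289
1: u=-8.1406 w=-9.3315
2: u=-5.4897 w=-7.9499
3: u=3.9355 w=-1.2993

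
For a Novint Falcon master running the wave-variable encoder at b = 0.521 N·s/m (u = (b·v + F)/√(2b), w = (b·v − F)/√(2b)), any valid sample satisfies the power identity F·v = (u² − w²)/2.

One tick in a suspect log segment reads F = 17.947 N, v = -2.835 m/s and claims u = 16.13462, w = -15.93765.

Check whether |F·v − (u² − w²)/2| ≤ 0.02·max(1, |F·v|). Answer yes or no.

no

F·v = 17.947×(-2.835) = -50.87974 W.
(u² − w²)/2 = (260.32596 − 254.00869)/2 = 3.15864 W.
|Δ| = 54.03838;  2% of max(1, |F·v|) = 1.01759.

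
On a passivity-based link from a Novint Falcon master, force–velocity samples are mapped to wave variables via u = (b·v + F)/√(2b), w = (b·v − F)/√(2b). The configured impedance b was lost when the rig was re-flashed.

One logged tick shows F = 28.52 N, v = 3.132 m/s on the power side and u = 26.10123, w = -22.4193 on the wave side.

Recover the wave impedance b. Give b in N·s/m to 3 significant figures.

b = 0.691 N·s/m

u + w = 3.6819;  u + w = √(2b)·v, so √(2b) = 3.6819/3.132 = 1.1756.
b = (√(2b))²/2 = 1.3820/2 = 0.6910.
(Check via u − w = 2F/√(2b): u − w = 48.5205, 2F/√(2b) = 48.5206.)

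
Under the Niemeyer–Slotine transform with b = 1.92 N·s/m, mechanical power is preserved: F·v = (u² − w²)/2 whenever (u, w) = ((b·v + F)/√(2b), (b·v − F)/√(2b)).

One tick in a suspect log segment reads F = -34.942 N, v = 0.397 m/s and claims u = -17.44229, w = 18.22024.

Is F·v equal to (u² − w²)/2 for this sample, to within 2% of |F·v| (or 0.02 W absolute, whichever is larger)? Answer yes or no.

yes

F·v = (-34.942)×0.397 = -13.8720 W.
(u² − w²)/2 = (304.2335 − 331.9771)/2 = -13.8718 W.
|Δ| = 0.0001;  2% of max(1, |F·v|) = 0.2774.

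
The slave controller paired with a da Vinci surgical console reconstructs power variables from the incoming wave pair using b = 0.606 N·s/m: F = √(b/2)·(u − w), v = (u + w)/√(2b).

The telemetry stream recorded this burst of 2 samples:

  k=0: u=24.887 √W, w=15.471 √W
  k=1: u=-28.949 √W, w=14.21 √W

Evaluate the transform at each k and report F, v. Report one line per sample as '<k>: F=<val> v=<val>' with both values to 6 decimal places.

0: F=5.183078 v=36.658807
1: F=-23.757060 v=-13.388031

k=0: u−w=9.416000, u+w=40.358000; √(b/2)=0.550454, √(2b)=1.100909; F=0.550454×9.416=5.183078, v=40.358000/1.100909=36.658807
k=1: u−w=-43.159000, u+w=-14.739000; √(b/2)=0.550454, √(2b)=1.100909; F=0.550454×(-43.159)=-23.757060, v=-14.739000/1.100909=-13.388031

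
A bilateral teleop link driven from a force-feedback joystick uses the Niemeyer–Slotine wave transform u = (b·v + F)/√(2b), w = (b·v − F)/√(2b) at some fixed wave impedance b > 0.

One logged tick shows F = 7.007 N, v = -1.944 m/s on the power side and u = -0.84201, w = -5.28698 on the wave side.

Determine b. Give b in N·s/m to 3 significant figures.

u + w = -6.12899;  u + w = √(2b)·v, so √(2b) = -6.12899/(-1.944) = 3.15277.
b = (√(2b))²/2 = 9.93998/2 = 4.96999.
(Check via u − w = 2F/√(2b): u − w = 4.44497, 2F/√(2b) = 4.44498.)

b = 4.97 N·s/m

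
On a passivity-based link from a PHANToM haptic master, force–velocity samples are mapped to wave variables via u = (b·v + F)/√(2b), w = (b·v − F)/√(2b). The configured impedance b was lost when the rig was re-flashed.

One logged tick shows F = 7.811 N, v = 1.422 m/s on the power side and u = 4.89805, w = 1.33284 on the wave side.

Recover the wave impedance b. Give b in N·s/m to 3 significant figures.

b = 9.6 N·s/m

u + w = 6.2309;  u + w = √(2b)·v, so √(2b) = 6.2309/1.422 = 4.3818.
b = (√(2b))²/2 = 19.2000/2 = 9.6000.
(Check via u − w = 2F/√(2b): u − w = 3.5652, 2F/√(2b) = 3.5652.)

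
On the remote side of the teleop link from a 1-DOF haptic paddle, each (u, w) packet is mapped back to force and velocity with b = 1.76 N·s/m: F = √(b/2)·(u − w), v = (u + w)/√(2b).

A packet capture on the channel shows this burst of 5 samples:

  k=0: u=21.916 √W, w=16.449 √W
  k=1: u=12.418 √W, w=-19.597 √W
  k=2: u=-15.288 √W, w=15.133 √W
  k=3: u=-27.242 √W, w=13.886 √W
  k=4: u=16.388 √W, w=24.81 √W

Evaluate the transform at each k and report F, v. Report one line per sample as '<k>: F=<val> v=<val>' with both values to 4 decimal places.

k=0: u−w=5.4670, u+w=38.3650; √(b/2)=0.9381, √(2b)=1.8762; F=0.9381×5.467=5.1285, v=38.3650/1.8762=20.4486
k=1: u−w=32.0150, u+w=-7.1790; √(b/2)=0.9381, √(2b)=1.8762; F=0.9381×32.015=30.0327, v=-7.1790/1.8762=-3.8264
k=2: u−w=-30.4210, u+w=-0.1550; √(b/2)=0.9381, √(2b)=1.8762; F=0.9381×(-30.421)=-28.5374, v=-0.1550/1.8762=-0.0826
k=3: u−w=-41.1280, u+w=-13.3560; √(b/2)=0.9381, √(2b)=1.8762; F=0.9381×(-41.128)=-38.5815, v=-13.3560/1.8762=-7.1188
k=4: u−w=-8.4220, u+w=41.1980; √(b/2)=0.9381, √(2b)=1.8762; F=0.9381×(-8.422)=-7.9005, v=41.1980/1.8762=21.9586

0: F=5.1285 v=20.4486
1: F=30.0327 v=-3.8264
2: F=-28.5374 v=-0.0826
3: F=-38.5815 v=-7.1188
4: F=-7.9005 v=21.9586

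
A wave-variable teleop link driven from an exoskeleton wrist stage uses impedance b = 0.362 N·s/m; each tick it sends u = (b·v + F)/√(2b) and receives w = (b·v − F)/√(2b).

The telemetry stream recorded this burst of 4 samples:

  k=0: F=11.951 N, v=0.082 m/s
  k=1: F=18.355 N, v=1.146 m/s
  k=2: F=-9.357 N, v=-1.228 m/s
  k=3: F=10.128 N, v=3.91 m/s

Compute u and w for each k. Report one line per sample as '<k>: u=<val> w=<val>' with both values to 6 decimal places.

k=0: b·v=0.362×0.082=0.029684; √(2b)=0.850882; u=(0.029684+11.951)/0.850882=14.080314, w=(0.029684−11.951)/0.850882=-14.010541
k=1: b·v=0.362×1.146=0.414852; √(2b)=0.850882; u=(0.414852+18.355)/0.850882=22.059292, w=(0.414852−18.355)/0.850882=-21.084181
k=2: b·v=0.362×(-1.228)=-0.444536; √(2b)=0.850882; u=(-0.444536+(-9.357))/0.850882=-11.519267, w=(-0.444536−(-9.357))/0.850882=10.474384
k=3: b·v=0.362×3.91=1.415420; √(2b)=0.850882; u=(1.415420+10.128)/0.850882=13.566419, w=(1.415420−10.128)/0.850882=-10.239470

0: u=14.080314 w=-14.010541
1: u=22.059292 w=-21.084181
2: u=-11.519267 w=10.474384
3: u=13.566419 w=-10.239470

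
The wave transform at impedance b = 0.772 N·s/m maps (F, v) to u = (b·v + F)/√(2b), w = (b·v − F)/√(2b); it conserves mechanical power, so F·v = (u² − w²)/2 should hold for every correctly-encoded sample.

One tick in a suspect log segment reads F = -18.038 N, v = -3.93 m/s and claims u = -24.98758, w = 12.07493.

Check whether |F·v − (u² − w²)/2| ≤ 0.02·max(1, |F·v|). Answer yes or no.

no

F·v = (-18.038)×(-3.93) = 70.8893 W.
(u² − w²)/2 = (624.3792 − 145.8039)/2 = 239.2876 W.
|Δ| = 168.3983;  2% of max(1, |F·v|) = 1.4178.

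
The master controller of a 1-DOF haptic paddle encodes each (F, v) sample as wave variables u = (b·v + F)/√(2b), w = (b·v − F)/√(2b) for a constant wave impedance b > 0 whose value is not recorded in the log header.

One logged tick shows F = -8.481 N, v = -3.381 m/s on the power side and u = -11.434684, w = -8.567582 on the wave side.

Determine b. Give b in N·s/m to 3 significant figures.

b = 17.5 N·s/m

u + w = -20.002266;  u + w = √(2b)·v, so √(2b) = -20.002266/(-3.381) = 5.916080.
b = (√(2b))²/2 = 35.000001/2 = 17.500000.
(Check via u − w = 2F/√(2b): u − w = -2.867102, 2F/√(2b) = -2.867101.)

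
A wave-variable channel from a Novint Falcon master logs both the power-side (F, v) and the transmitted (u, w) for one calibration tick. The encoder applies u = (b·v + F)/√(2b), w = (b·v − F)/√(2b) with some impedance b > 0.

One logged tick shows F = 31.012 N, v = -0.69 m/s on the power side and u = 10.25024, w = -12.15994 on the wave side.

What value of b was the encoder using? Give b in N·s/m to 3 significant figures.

u + w = -1.9097;  u + w = √(2b)·v, so √(2b) = -1.9097/(-0.69) = 2.7677.
b = (√(2b))²/2 = 7.6601/2 = 3.8300.
(Check via u − w = 2F/√(2b): u − w = 22.4102, 2F/√(2b) = 22.4101.)

b = 3.83 N·s/m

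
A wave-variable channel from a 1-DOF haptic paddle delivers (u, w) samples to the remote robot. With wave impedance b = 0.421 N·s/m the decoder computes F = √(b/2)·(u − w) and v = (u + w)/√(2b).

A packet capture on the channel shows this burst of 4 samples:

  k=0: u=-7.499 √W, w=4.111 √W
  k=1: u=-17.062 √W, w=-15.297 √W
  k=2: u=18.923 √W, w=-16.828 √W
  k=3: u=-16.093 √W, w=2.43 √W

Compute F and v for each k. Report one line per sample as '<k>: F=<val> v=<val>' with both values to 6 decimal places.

0: F=-5.326700 v=-3.692218
1: F=-0.809787 v=-35.264607
2: F=16.402659 v=2.283116
3: F=-8.498404 v=-14.889840

k=0: u−w=-11.610000, u+w=-3.388000; √(b/2)=0.458803, √(2b)=0.917606; F=0.458803×(-11.61)=-5.326700, v=-3.388000/0.917606=-3.692218
k=1: u−w=-1.765000, u+w=-32.359000; √(b/2)=0.458803, √(2b)=0.917606; F=0.458803×(-1.765)=-0.809787, v=-32.359000/0.917606=-35.264607
k=2: u−w=35.751000, u+w=2.095000; √(b/2)=0.458803, √(2b)=0.917606; F=0.458803×35.751=16.402659, v=2.095000/0.917606=2.283116
k=3: u−w=-18.523000, u+w=-13.663000; √(b/2)=0.458803, √(2b)=0.917606; F=0.458803×(-18.523)=-8.498404, v=-13.663000/0.917606=-14.889840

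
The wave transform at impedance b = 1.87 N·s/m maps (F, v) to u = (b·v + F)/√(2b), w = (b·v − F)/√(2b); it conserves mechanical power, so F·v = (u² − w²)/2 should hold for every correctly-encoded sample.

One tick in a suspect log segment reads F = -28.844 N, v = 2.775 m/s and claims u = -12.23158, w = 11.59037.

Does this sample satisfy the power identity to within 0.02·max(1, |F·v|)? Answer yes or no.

F·v = (-28.844)×2.775 = -80.0421 W.
(u² − w²)/2 = (149.6115 − 134.3367)/2 = 7.6374 W.
|Δ| = 87.6795;  2% of max(1, |F·v|) = 1.6008.

no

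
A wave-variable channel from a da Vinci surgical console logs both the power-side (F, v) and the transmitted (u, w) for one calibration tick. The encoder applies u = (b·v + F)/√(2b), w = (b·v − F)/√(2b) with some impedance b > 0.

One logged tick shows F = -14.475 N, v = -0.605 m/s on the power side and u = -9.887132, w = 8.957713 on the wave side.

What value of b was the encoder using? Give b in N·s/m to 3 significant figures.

b = 1.18 N·s/m

u + w = -0.929419;  u + w = √(2b)·v, so √(2b) = -0.929419/(-0.605) = 1.536230.
b = (√(2b))²/2 = 2.360002/2 = 1.180001.
(Check via u − w = 2F/√(2b): u − w = -18.844845, 2F/√(2b) = -18.844837.)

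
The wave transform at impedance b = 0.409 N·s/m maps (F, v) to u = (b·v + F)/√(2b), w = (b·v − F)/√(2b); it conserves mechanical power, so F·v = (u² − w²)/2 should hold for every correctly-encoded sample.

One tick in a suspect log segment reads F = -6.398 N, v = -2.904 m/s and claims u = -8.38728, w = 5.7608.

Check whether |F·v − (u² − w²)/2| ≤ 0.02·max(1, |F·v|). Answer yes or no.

F·v = (-6.398)×(-2.904) = 18.5798 W.
(u² − w²)/2 = (70.3465 − 33.1868)/2 = 18.5798 W.
|Δ| = 0.0000;  2% of max(1, |F·v|) = 0.3716.

yes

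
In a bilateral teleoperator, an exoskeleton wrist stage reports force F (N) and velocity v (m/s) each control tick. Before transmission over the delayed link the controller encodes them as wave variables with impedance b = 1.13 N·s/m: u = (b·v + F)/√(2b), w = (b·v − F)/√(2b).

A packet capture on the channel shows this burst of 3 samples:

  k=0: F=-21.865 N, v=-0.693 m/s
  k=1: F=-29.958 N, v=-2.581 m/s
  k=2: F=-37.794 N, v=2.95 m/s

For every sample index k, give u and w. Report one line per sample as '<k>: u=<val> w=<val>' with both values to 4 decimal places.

0: u=-15.0653 w=14.0235
1: u=-21.8678 w=17.9877
2: u=-22.9228 w=27.3576

k=0: b·v=1.13×(-0.693)=-0.7831; √(2b)=1.5033; u=(-0.7831+(-21.865))/1.5033=-15.0653, w=(-0.7831−(-21.865))/1.5033=14.0235
k=1: b·v=1.13×(-2.581)=-2.9165; √(2b)=1.5033; u=(-2.9165+(-29.958))/1.5033=-21.8678, w=(-2.9165−(-29.958))/1.5033=17.9877
k=2: b·v=1.13×2.95=3.3335; √(2b)=1.5033; u=(3.3335+(-37.794))/1.5033=-22.9228, w=(3.3335−(-37.794))/1.5033=27.3576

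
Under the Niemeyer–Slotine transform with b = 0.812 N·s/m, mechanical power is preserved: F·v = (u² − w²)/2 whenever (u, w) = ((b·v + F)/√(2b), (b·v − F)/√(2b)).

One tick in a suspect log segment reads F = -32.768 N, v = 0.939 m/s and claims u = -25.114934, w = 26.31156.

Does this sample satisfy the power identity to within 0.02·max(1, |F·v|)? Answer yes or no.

yes

F·v = (-32.768)×0.939 = -30.769152 W.
(u² − w²)/2 = (630.759910 − 692.298190)/2 = -30.769140 W.
|Δ| = 0.000012;  2% of max(1, |F·v|) = 0.615383.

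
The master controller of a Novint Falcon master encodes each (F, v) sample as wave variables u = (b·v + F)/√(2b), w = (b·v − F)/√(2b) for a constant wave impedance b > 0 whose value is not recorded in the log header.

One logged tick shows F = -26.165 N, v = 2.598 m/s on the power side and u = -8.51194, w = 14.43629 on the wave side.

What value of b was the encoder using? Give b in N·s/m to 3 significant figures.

u + w = 5.92435;  u + w = √(2b)·v, so √(2b) = 5.92435/2.598 = 2.28035.
b = (√(2b))²/2 = 5.20000/2 = 2.60000.
(Check via u − w = 2F/√(2b): u − w = -22.94823, 2F/√(2b) = -22.94823.)

b = 2.6 N·s/m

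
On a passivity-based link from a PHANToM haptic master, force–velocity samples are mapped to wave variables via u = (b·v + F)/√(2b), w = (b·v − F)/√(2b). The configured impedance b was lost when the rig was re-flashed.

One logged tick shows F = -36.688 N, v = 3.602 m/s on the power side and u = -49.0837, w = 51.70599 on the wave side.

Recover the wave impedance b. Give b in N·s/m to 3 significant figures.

b = 0.265 N·s/m

u + w = 2.6223;  u + w = √(2b)·v, so √(2b) = 2.6223/3.602 = 0.7280.
b = (√(2b))²/2 = 0.5300/2 = 0.2650.
(Check via u − w = 2F/√(2b): u − w = -100.7897, 2F/√(2b) = -100.7899.)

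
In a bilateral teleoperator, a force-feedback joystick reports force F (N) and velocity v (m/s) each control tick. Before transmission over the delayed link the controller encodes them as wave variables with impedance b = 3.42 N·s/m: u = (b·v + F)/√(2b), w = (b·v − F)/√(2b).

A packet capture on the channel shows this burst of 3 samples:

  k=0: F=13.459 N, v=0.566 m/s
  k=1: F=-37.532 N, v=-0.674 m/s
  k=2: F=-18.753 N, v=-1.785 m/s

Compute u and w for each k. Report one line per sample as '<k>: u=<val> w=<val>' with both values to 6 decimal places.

k=0: b·v=3.42×0.566=1.935720; √(2b)=2.615339; u=(1.935720+13.459)/2.615339=5.886318, w=(1.935720−13.459)/2.615339=-4.406036
k=1: b·v=3.42×(-0.674)=-2.305080; √(2b)=2.615339; u=(-2.305080+(-37.532))/2.615339=-15.232088, w=(-2.305080−(-37.532))/2.615339=13.469350
k=2: b·v=3.42×(-1.785)=-6.104700; √(2b)=2.615339; u=(-6.104700+(-18.753))/2.615339=-9.504579, w=(-6.104700−(-18.753))/2.615339=4.836198

0: u=5.886318 w=-4.406036
1: u=-15.232088 w=13.469350
2: u=-9.504579 w=4.836198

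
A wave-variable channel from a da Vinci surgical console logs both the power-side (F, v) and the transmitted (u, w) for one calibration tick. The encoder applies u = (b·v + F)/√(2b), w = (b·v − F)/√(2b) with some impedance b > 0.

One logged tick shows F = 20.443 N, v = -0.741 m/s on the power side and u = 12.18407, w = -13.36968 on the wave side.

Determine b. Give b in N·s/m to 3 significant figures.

b = 1.28 N·s/m

u + w = -1.18561;  u + w = √(2b)·v, so √(2b) = -1.18561/(-0.741) = 1.60001.
b = (√(2b))²/2 = 2.56004/2 = 1.28002.
(Check via u − w = 2F/√(2b): u − w = 25.55375, 2F/√(2b) = 25.55353.)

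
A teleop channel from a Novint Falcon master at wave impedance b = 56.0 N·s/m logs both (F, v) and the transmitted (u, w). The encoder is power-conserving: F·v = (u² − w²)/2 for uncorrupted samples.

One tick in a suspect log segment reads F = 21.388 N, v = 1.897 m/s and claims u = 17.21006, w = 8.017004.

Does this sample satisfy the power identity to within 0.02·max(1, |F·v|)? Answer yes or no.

F·v = 21.388×1.897 = 40.573036 W.
(u² − w²)/2 = (296.186165 − 64.272353)/2 = 115.956906 W.
|Δ| = 75.383870;  2% of max(1, |F·v|) = 0.811461.

no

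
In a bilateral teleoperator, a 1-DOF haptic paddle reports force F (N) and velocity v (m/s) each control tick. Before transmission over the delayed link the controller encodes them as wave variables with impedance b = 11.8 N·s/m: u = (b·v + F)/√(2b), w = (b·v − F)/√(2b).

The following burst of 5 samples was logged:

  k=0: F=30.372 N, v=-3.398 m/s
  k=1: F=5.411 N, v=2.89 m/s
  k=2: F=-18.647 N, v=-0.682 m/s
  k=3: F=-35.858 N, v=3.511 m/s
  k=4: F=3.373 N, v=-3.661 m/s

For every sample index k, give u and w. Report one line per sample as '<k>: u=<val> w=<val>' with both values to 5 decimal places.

0: u=-2.00174 w=-14.50569
1: u=8.13362 w=5.90595
2: u=-5.49500 w=2.18185
3: u=1.14694 w=15.90944
4: u=-8.19822 w=-9.58686

k=0: b·v=11.8×(-3.398)=-40.09640; √(2b)=4.85798; u=(-40.09640+30.372)/4.85798=-2.00174, w=(-40.09640−30.372)/4.85798=-14.50569
k=1: b·v=11.8×2.89=34.10200; √(2b)=4.85798; u=(34.10200+5.411)/4.85798=8.13362, w=(34.10200−5.411)/4.85798=5.90595
k=2: b·v=11.8×(-0.682)=-8.04760; √(2b)=4.85798; u=(-8.04760+(-18.647))/4.85798=-5.49500, w=(-8.04760−(-18.647))/4.85798=2.18185
k=3: b·v=11.8×3.511=41.42980; √(2b)=4.85798; u=(41.42980+(-35.858))/4.85798=1.14694, w=(41.42980−(-35.858))/4.85798=15.90944
k=4: b·v=11.8×(-3.661)=-43.19980; √(2b)=4.85798; u=(-43.19980+3.373)/4.85798=-8.19822, w=(-43.19980−3.373)/4.85798=-9.58686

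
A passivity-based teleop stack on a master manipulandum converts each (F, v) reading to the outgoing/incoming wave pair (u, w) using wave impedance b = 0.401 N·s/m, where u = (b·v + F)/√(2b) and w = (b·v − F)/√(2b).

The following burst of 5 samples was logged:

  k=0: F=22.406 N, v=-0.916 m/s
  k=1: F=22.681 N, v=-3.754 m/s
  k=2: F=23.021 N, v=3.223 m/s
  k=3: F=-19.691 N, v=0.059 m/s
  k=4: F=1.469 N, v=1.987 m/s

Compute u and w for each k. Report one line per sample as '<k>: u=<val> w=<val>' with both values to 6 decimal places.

k=0: b·v=0.401×(-0.916)=-0.367316; √(2b)=0.895545; u=(-0.367316+22.406)/0.895545=24.609255, w=(-0.367316−22.406)/0.895545=-25.429574
k=1: b·v=0.401×(-3.754)=-1.505354; √(2b)=0.895545; u=(-1.505354+22.681)/0.895545=23.645553, w=(-1.505354−22.681)/0.895545=-27.007428
k=2: b·v=0.401×3.223=1.292423; √(2b)=0.895545; u=(1.292423+23.021)/0.895545=27.149318, w=(1.292423−23.021)/0.895545=-24.262978
k=3: b·v=0.401×0.059=0.023659; √(2b)=0.895545; u=(0.023659+(-19.691))/0.895545=-21.961321, w=(0.023659−(-19.691))/0.895545=22.014158
k=4: b·v=0.401×1.987=0.796787; √(2b)=0.895545; u=(0.796787+1.469)/0.895545=2.530066, w=(0.796787−1.469)/0.895545=-0.750619

0: u=24.609255 w=-25.429574
1: u=23.645553 w=-27.007428
2: u=27.149318 w=-24.262978
3: u=-21.961321 w=22.014158
4: u=2.530066 w=-0.750619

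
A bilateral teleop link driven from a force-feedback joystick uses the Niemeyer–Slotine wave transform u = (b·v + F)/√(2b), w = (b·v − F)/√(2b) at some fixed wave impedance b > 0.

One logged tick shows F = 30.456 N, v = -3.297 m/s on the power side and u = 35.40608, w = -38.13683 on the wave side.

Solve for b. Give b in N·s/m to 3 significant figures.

u + w = -2.7308;  u + w = √(2b)·v, so √(2b) = -2.7308/(-3.297) = 0.8283.
b = (√(2b))²/2 = 0.6860/2 = 0.3430.
(Check via u − w = 2F/√(2b): u − w = 73.5429, 2F/√(2b) = 73.5427.)

b = 0.343 N·s/m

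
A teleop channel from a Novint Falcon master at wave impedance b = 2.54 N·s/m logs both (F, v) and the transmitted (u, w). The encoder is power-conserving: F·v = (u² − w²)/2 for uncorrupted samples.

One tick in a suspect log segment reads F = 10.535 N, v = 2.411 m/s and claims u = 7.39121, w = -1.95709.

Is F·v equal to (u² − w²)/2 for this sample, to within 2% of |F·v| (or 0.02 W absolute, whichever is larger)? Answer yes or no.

F·v = 10.535×2.411 = 25.39989 W.
(u² − w²)/2 = (54.62999 − 3.83020)/2 = 25.39989 W.
|Δ| = 0.00001;  2% of max(1, |F·v|) = 0.50800.

yes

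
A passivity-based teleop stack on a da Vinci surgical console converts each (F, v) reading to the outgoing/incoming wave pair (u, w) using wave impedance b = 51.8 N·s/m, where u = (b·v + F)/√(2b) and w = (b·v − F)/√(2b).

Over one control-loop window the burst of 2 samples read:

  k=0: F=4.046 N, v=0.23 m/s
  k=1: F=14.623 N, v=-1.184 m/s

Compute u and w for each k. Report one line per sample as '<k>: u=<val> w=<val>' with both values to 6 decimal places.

k=0: b·v=51.8×0.23=11.914000; √(2b)=10.178409; u=(11.914000+4.046)/10.178409=1.568025, w=(11.914000−4.046)/10.178409=0.773009
k=1: b·v=51.8×(-1.184)=-61.331200; √(2b)=10.178409; u=(-61.331200+14.623)/10.178409=-4.588949, w=(-61.331200−14.623)/10.178409=-7.462286

0: u=1.568025 w=0.773009
1: u=-4.588949 w=-7.462286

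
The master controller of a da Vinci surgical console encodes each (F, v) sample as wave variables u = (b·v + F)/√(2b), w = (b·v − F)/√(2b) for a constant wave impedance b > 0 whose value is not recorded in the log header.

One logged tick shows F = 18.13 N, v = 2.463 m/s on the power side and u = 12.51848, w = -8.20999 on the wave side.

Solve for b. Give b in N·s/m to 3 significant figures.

b = 1.53 N·s/m

u + w = 4.3085;  u + w = √(2b)·v, so √(2b) = 4.3085/2.463 = 1.7493.
b = (√(2b))²/2 = 3.0600/2 = 1.5300.
(Check via u − w = 2F/√(2b): u − w = 20.7285, 2F/√(2b) = 20.7285.)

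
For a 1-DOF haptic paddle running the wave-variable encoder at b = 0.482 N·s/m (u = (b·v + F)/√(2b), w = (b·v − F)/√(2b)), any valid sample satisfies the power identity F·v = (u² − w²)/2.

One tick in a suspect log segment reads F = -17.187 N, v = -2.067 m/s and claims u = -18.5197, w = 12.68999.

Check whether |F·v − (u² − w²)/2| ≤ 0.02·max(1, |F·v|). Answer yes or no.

F·v = (-17.187)×(-2.067) = 35.52553 W.
(u² − w²)/2 = (342.97929 − 161.03585)/2 = 90.97172 W.
|Δ| = 55.44619;  2% of max(1, |F·v|) = 0.71051.

no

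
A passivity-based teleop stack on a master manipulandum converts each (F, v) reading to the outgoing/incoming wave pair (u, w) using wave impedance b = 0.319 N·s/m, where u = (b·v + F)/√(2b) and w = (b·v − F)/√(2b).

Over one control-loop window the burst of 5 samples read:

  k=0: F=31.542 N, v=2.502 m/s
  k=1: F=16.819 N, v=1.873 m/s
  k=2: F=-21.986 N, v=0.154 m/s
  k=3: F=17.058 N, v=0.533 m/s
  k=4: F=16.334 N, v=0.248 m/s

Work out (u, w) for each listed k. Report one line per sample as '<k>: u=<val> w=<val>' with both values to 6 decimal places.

k=0: b·v=0.319×2.502=0.798138; √(2b)=0.798749; u=(0.798138+31.542)/0.798749=40.488485, w=(0.798138−31.542)/0.798749=-38.490015
k=1: b·v=0.319×1.873=0.597487; √(2b)=0.798749; u=(0.597487+16.819)/0.798749=21.804705, w=(0.597487−16.819)/0.798749=-20.308648
k=2: b·v=0.319×0.154=0.049126; √(2b)=0.798749; u=(0.049126+(-21.986))/0.798749=-27.464039, w=(0.049126−(-21.986))/0.798749=27.587046
k=3: b·v=0.319×0.533=0.170027; √(2b)=0.798749; u=(0.170027+17.058)/0.798749=21.568761, w=(0.170027−17.058)/0.798749=-21.143028
k=4: b·v=0.319×0.248=0.079112; √(2b)=0.798749; u=(0.079112+16.334)/0.798749=20.548522, w=(0.079112−16.334)/0.798749=-20.350432

0: u=40.488485 w=-38.490015
1: u=21.804705 w=-20.308648
2: u=-27.464039 w=27.587046
3: u=21.568761 w=-21.143028
4: u=20.548522 w=-20.350432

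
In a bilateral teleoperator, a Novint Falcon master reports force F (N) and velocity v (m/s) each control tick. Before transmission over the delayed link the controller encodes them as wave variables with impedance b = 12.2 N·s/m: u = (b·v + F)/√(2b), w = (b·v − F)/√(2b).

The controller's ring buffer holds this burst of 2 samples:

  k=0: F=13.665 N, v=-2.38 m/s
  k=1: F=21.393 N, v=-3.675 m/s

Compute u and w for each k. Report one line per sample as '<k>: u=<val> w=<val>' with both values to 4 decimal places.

k=0: b·v=12.2×(-2.38)=-29.0360; √(2b)=4.9396; u=(-29.0360+13.665)/4.9396=-3.1118, w=(-29.0360−13.665)/4.9396=-8.6446
k=1: b·v=12.2×(-3.675)=-44.8350; √(2b)=4.9396; u=(-44.8350+21.393)/4.9396=-4.7457, w=(-44.8350−21.393)/4.9396=-13.4075

0: u=-3.1118 w=-8.6446
1: u=-4.7457 w=-13.4075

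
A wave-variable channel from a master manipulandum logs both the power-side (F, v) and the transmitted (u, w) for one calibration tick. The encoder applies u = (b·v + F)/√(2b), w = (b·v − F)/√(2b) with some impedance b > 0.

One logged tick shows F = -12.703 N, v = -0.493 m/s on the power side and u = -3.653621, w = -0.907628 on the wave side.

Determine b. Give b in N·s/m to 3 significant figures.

b = 42.8 N·s/m

u + w = -4.561249;  u + w = √(2b)·v, so √(2b) = -4.561249/(-0.493) = 9.252026.
b = (√(2b))²/2 = 85.599992/2 = 42.799996.
(Check via u − w = 2F/√(2b): u − w = -2.745993, 2F/√(2b) = -2.745993.)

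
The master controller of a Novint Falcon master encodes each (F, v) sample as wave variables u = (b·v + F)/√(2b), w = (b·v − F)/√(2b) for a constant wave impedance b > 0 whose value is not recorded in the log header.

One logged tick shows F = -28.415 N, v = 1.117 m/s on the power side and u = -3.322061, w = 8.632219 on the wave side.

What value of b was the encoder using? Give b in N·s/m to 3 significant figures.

b = 11.3 N·s/m

u + w = 5.310158;  u + w = √(2b)·v, so √(2b) = 5.310158/1.117 = 4.753946.
b = (√(2b))²/2 = 22.600005/2 = 11.300003.
(Check via u − w = 2F/√(2b): u − w = -11.954280, 2F/√(2b) = -11.954279.)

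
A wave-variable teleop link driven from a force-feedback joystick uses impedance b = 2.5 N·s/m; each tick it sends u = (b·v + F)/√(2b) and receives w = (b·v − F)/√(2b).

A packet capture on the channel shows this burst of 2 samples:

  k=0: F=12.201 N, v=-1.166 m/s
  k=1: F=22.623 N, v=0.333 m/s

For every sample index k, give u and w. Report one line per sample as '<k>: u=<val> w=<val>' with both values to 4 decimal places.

0: u=4.1528 w=-6.7601
1: u=10.4896 w=-9.7450

k=0: b·v=2.5×(-1.166)=-2.9150; √(2b)=2.2361; u=(-2.9150+12.201)/2.2361=4.1528, w=(-2.9150−12.201)/2.2361=-6.7601
k=1: b·v=2.5×0.333=0.8325; √(2b)=2.2361; u=(0.8325+22.623)/2.2361=10.4896, w=(0.8325−22.623)/2.2361=-9.7450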